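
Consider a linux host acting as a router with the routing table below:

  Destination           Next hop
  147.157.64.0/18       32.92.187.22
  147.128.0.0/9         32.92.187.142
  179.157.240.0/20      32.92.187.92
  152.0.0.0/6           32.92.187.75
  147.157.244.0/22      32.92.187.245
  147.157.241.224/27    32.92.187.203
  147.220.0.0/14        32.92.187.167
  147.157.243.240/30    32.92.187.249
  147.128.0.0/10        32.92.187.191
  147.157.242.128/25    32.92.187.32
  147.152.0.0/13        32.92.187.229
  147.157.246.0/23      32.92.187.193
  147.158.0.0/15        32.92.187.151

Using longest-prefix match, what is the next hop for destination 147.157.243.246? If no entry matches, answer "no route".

32.92.187.229

Routes whose prefix contains 147.157.243.246:
  147.128.0.0/9 (147.128.0.0 - 147.255.255.255) -> 32.92.187.142
  147.128.0.0/10 (147.128.0.0 - 147.191.255.255) -> 32.92.187.191
  147.152.0.0/13 (147.152.0.0 - 147.159.255.255) -> 32.92.187.229
More-specific entries that do NOT match:
  147.157.243.240/30 (147.157.243.240 - 147.157.243.243) does not contain 147.157.243.246
  147.157.241.224/27 (147.157.241.224 - 147.157.241.255) does not contain 147.157.243.246
  147.157.242.128/25 (147.157.242.128 - 147.157.242.255) does not contain 147.157.243.246
  147.157.246.0/23 (147.157.246.0 - 147.157.247.255) does not contain 147.157.243.246
  147.157.244.0/22 (147.157.244.0 - 147.157.247.255) does not contain 147.157.243.246
  179.157.240.0/20 (179.157.240.0 - 179.157.255.255) does not contain 147.157.243.246
  147.157.64.0/18 (147.157.64.0 - 147.157.127.255) does not contain 147.157.243.246
  147.158.0.0/15 (147.158.0.0 - 147.159.255.255) does not contain 147.157.243.246
  147.220.0.0/14 (147.220.0.0 - 147.223.255.255) does not contain 147.157.243.246
Longest matching prefix is /13 -> next hop 32.92.187.229.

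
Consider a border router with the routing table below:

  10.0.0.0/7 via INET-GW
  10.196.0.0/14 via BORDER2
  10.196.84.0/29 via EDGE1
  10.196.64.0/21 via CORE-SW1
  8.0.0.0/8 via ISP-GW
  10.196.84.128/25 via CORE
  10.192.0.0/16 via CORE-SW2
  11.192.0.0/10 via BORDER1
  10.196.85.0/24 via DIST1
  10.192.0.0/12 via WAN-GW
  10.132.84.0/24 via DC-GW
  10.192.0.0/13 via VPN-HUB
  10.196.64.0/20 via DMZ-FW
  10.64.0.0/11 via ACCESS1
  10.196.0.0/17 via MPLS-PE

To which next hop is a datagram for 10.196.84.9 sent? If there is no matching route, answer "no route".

Routes whose prefix contains 10.196.84.9:
  10.0.0.0/7 (10.0.0.0 - 11.255.255.255) -> INET-GW
  10.192.0.0/12 (10.192.0.0 - 10.207.255.255) -> WAN-GW
  10.192.0.0/13 (10.192.0.0 - 10.199.255.255) -> VPN-HUB
  10.196.0.0/14 (10.196.0.0 - 10.199.255.255) -> BORDER2
  10.196.0.0/17 (10.196.0.0 - 10.196.127.255) -> MPLS-PE
More-specific entries that do NOT match:
  10.196.84.0/29 (10.196.84.0 - 10.196.84.7) does not contain 10.196.84.9
  10.196.84.128/25 (10.196.84.128 - 10.196.84.255) does not contain 10.196.84.9
  10.196.85.0/24 (10.196.85.0 - 10.196.85.255) does not contain 10.196.84.9
  10.132.84.0/24 (10.132.84.0 - 10.132.84.255) does not contain 10.196.84.9
  10.196.64.0/21 (10.196.64.0 - 10.196.71.255) does not contain 10.196.84.9
  10.196.64.0/20 (10.196.64.0 - 10.196.79.255) does not contain 10.196.84.9
Longest matching prefix is /17 -> next hop MPLS-PE.

MPLS-PE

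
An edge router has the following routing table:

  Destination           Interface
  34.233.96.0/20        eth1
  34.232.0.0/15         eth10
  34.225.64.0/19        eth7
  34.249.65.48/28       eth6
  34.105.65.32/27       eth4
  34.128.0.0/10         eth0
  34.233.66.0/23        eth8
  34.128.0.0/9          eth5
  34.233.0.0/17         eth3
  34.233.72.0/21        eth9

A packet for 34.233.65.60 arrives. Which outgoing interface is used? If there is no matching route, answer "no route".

Routes whose prefix contains 34.233.65.60:
  34.128.0.0/9 (34.128.0.0 - 34.255.255.255) -> eth5
  34.232.0.0/15 (34.232.0.0 - 34.233.255.255) -> eth10
  34.233.0.0/17 (34.233.0.0 - 34.233.127.255) -> eth3
More-specific entries that do NOT match:
  34.249.65.48/28 (34.249.65.48 - 34.249.65.63) does not contain 34.233.65.60
  34.105.65.32/27 (34.105.65.32 - 34.105.65.63) does not contain 34.233.65.60
  34.233.66.0/23 (34.233.66.0 - 34.233.67.255) does not contain 34.233.65.60
  34.233.72.0/21 (34.233.72.0 - 34.233.79.255) does not contain 34.233.65.60
  34.233.96.0/20 (34.233.96.0 - 34.233.111.255) does not contain 34.233.65.60
  34.225.64.0/19 (34.225.64.0 - 34.225.95.255) does not contain 34.233.65.60
Longest matching prefix is /17 -> interface eth3.

eth3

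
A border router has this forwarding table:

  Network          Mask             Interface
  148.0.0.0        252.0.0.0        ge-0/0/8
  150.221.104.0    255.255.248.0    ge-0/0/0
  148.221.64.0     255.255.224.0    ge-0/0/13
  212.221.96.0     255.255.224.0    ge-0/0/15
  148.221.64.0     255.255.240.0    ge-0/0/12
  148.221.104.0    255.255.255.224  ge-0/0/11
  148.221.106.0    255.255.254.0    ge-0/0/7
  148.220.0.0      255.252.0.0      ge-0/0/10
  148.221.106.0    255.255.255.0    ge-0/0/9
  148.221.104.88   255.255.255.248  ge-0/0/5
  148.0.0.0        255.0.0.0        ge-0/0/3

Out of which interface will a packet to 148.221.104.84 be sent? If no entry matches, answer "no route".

Routes whose prefix contains 148.221.104.84:
  148.0.0.0/6 (148.0.0.0 - 151.255.255.255) -> ge-0/0/8
  148.0.0.0/8 (148.0.0.0 - 148.255.255.255) -> ge-0/0/3
  148.220.0.0/14 (148.220.0.0 - 148.223.255.255) -> ge-0/0/10
More-specific entries that do NOT match:
  148.221.104.88/29 (148.221.104.88 - 148.221.104.95) does not contain 148.221.104.84
  148.221.104.0/27 (148.221.104.0 - 148.221.104.31) does not contain 148.221.104.84
  148.221.106.0/24 (148.221.106.0 - 148.221.106.255) does not contain 148.221.104.84
  148.221.106.0/23 (148.221.106.0 - 148.221.107.255) does not contain 148.221.104.84
  150.221.104.0/21 (150.221.104.0 - 150.221.111.255) does not contain 148.221.104.84
  148.221.64.0/20 (148.221.64.0 - 148.221.79.255) does not contain 148.221.104.84
  148.221.64.0/19 (148.221.64.0 - 148.221.95.255) does not contain 148.221.104.84
  212.221.96.0/19 (212.221.96.0 - 212.221.127.255) does not contain 148.221.104.84
Longest matching prefix is /14 -> interface ge-0/0/10.

ge-0/0/10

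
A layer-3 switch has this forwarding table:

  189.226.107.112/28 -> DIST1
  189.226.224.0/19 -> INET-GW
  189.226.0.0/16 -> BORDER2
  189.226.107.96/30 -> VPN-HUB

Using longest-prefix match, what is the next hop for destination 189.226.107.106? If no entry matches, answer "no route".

Routes whose prefix contains 189.226.107.106:
  189.226.0.0/16 (189.226.0.0 - 189.226.255.255) -> BORDER2
More-specific entries that do NOT match:
  189.226.107.96/30 (189.226.107.96 - 189.226.107.99) does not contain 189.226.107.106
  189.226.107.112/28 (189.226.107.112 - 189.226.107.127) does not contain 189.226.107.106
  189.226.224.0/19 (189.226.224.0 - 189.226.255.255) does not contain 189.226.107.106
Longest matching prefix is /16 -> next hop BORDER2.

BORDER2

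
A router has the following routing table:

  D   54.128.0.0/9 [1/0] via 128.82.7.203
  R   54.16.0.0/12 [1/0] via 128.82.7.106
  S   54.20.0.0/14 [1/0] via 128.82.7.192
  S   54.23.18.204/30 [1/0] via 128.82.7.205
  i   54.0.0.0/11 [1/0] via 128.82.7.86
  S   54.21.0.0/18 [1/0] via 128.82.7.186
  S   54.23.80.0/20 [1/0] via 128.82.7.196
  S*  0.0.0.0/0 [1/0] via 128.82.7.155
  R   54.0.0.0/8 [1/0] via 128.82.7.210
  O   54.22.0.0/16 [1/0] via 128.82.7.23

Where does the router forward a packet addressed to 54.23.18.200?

128.82.7.192

Routes whose prefix contains 54.23.18.200:
  0.0.0.0/0 (default, matches everything) -> 128.82.7.155
  54.0.0.0/8 (54.0.0.0 - 54.255.255.255) -> 128.82.7.210
  54.0.0.0/11 (54.0.0.0 - 54.31.255.255) -> 128.82.7.86
  54.16.0.0/12 (54.16.0.0 - 54.31.255.255) -> 128.82.7.106
  54.20.0.0/14 (54.20.0.0 - 54.23.255.255) -> 128.82.7.192
More-specific entries that do NOT match:
  54.23.18.204/30 (54.23.18.204 - 54.23.18.207) does not contain 54.23.18.200
  54.23.80.0/20 (54.23.80.0 - 54.23.95.255) does not contain 54.23.18.200
  54.21.0.0/18 (54.21.0.0 - 54.21.63.255) does not contain 54.23.18.200
  54.22.0.0/16 (54.22.0.0 - 54.22.255.255) does not contain 54.23.18.200
Longest matching prefix is /14 -> next hop 128.82.7.192.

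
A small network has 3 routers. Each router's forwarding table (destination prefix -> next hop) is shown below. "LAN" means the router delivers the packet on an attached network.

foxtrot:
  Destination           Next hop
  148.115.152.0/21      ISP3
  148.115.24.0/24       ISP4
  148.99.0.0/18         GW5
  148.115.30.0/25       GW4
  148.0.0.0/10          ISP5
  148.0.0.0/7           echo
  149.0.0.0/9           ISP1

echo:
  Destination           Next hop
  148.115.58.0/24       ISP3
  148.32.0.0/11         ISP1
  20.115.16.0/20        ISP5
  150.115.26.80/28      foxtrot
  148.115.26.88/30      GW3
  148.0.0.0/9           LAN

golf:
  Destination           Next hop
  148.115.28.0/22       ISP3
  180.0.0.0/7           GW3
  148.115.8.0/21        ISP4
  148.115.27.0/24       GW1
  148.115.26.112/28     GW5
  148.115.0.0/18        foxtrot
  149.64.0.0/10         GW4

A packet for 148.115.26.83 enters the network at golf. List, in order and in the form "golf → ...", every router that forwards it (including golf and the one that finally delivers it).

golf → foxtrot → echo

At golf: longest match for 148.115.26.83 is 148.115.0.0/18 -> foxtrot
At foxtrot: longest match for 148.115.26.83 is 148.0.0.0/7 -> echo
At echo: longest match for 148.115.26.83 is 148.0.0.0/9 -> LAN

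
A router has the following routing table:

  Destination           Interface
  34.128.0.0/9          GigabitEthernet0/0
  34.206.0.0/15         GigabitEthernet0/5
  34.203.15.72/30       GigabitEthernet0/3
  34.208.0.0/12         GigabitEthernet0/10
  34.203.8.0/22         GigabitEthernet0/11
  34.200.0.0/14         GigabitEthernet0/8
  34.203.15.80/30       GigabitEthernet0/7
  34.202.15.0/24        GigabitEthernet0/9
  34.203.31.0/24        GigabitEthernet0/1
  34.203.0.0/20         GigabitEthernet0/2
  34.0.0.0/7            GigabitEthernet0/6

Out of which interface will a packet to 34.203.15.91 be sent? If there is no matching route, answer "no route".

Routes whose prefix contains 34.203.15.91:
  34.0.0.0/7 (34.0.0.0 - 35.255.255.255) -> GigabitEthernet0/6
  34.128.0.0/9 (34.128.0.0 - 34.255.255.255) -> GigabitEthernet0/0
  34.200.0.0/14 (34.200.0.0 - 34.203.255.255) -> GigabitEthernet0/8
  34.203.0.0/20 (34.203.0.0 - 34.203.15.255) -> GigabitEthernet0/2
More-specific entries that do NOT match:
  34.203.15.72/30 (34.203.15.72 - 34.203.15.75) does not contain 34.203.15.91
  34.203.15.80/30 (34.203.15.80 - 34.203.15.83) does not contain 34.203.15.91
  34.202.15.0/24 (34.202.15.0 - 34.202.15.255) does not contain 34.203.15.91
  34.203.31.0/24 (34.203.31.0 - 34.203.31.255) does not contain 34.203.15.91
  34.203.8.0/22 (34.203.8.0 - 34.203.11.255) does not contain 34.203.15.91
Longest matching prefix is /20 -> interface GigabitEthernet0/2.

GigabitEthernet0/2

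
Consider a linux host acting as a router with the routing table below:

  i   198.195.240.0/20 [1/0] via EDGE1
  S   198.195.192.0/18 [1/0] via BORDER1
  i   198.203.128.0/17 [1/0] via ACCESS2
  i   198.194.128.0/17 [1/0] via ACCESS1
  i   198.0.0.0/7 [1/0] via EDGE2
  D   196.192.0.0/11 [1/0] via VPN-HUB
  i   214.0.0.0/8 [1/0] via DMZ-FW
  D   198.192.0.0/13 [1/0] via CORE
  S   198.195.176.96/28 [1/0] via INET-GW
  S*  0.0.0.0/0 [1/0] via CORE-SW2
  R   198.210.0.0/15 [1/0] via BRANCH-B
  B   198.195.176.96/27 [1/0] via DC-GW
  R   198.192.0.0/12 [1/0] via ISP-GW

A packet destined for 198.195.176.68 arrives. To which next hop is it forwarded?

CORE

Routes whose prefix contains 198.195.176.68:
  0.0.0.0/0 (default, matches everything) -> CORE-SW2
  198.0.0.0/7 (198.0.0.0 - 199.255.255.255) -> EDGE2
  198.192.0.0/12 (198.192.0.0 - 198.207.255.255) -> ISP-GW
  198.192.0.0/13 (198.192.0.0 - 198.199.255.255) -> CORE
More-specific entries that do NOT match:
  198.195.176.96/28 (198.195.176.96 - 198.195.176.111) does not contain 198.195.176.68
  198.195.176.96/27 (198.195.176.96 - 198.195.176.127) does not contain 198.195.176.68
  198.195.240.0/20 (198.195.240.0 - 198.195.255.255) does not contain 198.195.176.68
  198.195.192.0/18 (198.195.192.0 - 198.195.255.255) does not contain 198.195.176.68
  198.203.128.0/17 (198.203.128.0 - 198.203.255.255) does not contain 198.195.176.68
  198.194.128.0/17 (198.194.128.0 - 198.194.255.255) does not contain 198.195.176.68
  198.210.0.0/15 (198.210.0.0 - 198.211.255.255) does not contain 198.195.176.68
Longest matching prefix is /13 -> next hop CORE.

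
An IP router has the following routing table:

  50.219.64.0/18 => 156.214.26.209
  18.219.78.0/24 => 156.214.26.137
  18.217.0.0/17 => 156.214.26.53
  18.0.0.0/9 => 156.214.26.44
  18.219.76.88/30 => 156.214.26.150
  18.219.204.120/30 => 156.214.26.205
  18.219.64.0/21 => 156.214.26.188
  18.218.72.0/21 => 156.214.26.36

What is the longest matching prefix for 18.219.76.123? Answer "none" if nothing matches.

18.219.76.123 is outside every listed prefix and there is no default route.

none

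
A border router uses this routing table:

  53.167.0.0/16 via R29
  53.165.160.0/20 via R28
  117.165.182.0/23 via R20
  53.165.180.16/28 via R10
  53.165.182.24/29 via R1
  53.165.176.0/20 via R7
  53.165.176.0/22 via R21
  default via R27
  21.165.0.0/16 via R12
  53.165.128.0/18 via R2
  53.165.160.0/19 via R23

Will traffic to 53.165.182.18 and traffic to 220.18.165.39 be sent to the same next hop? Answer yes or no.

53.165.182.18: longest match 53.165.176.0/20 -> R7
220.18.165.39: longest match 0.0.0.0/0 -> R27

no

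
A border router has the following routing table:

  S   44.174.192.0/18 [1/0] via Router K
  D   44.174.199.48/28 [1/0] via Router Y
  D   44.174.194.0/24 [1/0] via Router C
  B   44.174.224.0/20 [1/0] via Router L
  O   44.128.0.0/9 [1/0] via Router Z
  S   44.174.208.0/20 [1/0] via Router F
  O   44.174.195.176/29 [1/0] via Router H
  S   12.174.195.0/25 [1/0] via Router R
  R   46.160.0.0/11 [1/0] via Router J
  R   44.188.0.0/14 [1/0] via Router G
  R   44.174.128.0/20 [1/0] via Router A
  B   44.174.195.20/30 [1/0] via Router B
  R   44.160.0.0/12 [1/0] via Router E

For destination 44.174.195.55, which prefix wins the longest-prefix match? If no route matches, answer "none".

44.174.192.0/18

Entries matching 44.174.195.55:
  44.128.0.0/9 (44.128.0.0 - 44.255.255.255)
  44.160.0.0/12 (44.160.0.0 - 44.175.255.255)
  44.174.192.0/18 (44.174.192.0 - 44.174.255.255)
Most specific is 44.174.192.0/18.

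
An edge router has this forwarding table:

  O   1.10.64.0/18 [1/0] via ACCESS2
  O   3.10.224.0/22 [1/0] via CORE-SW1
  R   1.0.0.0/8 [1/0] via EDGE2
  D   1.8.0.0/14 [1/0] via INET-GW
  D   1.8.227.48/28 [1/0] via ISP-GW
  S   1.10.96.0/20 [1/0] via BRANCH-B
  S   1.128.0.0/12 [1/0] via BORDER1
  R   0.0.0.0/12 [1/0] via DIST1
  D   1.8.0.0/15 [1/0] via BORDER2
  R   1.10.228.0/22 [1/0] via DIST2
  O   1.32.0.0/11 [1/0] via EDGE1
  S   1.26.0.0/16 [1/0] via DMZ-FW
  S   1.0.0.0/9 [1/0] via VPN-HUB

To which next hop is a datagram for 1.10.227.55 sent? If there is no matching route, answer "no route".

INET-GW

Routes whose prefix contains 1.10.227.55:
  1.0.0.0/8 (1.0.0.0 - 1.255.255.255) -> EDGE2
  1.0.0.0/9 (1.0.0.0 - 1.127.255.255) -> VPN-HUB
  1.8.0.0/14 (1.8.0.0 - 1.11.255.255) -> INET-GW
More-specific entries that do NOT match:
  1.8.227.48/28 (1.8.227.48 - 1.8.227.63) does not contain 1.10.227.55
  3.10.224.0/22 (3.10.224.0 - 3.10.227.255) does not contain 1.10.227.55
  1.10.228.0/22 (1.10.228.0 - 1.10.231.255) does not contain 1.10.227.55
  1.10.96.0/20 (1.10.96.0 - 1.10.111.255) does not contain 1.10.227.55
  1.10.64.0/18 (1.10.64.0 - 1.10.127.255) does not contain 1.10.227.55
  1.26.0.0/16 (1.26.0.0 - 1.26.255.255) does not contain 1.10.227.55
  1.8.0.0/15 (1.8.0.0 - 1.9.255.255) does not contain 1.10.227.55
Longest matching prefix is /14 -> next hop INET-GW.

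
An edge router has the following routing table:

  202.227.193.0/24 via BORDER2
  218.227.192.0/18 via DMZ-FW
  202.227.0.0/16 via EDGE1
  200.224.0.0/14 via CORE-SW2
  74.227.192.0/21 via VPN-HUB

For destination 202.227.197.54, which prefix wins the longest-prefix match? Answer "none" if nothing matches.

Entries matching 202.227.197.54:
  202.227.0.0/16 (202.227.0.0 - 202.227.255.255)
Most specific is 202.227.0.0/16.

202.227.0.0/16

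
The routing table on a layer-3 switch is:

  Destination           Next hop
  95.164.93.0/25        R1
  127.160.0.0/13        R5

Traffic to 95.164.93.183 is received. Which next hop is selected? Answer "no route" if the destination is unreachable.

no route

No entry's prefix contains 95.164.93.183; there is no default route.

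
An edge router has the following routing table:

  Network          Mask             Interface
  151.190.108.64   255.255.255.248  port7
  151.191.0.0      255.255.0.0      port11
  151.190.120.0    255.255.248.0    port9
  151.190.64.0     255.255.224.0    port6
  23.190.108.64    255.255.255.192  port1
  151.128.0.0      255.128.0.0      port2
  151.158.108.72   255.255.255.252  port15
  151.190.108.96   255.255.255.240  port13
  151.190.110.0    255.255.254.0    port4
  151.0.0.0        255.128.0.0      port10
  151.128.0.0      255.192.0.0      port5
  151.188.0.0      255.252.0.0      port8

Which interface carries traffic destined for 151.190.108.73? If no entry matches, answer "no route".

Routes whose prefix contains 151.190.108.73:
  151.128.0.0/9 (151.128.0.0 - 151.255.255.255) -> port2
  151.128.0.0/10 (151.128.0.0 - 151.191.255.255) -> port5
  151.188.0.0/14 (151.188.0.0 - 151.191.255.255) -> port8
More-specific entries that do NOT match:
  151.158.108.72/30 (151.158.108.72 - 151.158.108.75) does not contain 151.190.108.73
  151.190.108.64/29 (151.190.108.64 - 151.190.108.71) does not contain 151.190.108.73
  151.190.108.96/28 (151.190.108.96 - 151.190.108.111) does not contain 151.190.108.73
  23.190.108.64/26 (23.190.108.64 - 23.190.108.127) does not contain 151.190.108.73
  151.190.110.0/23 (151.190.110.0 - 151.190.111.255) does not contain 151.190.108.73
  151.190.120.0/21 (151.190.120.0 - 151.190.127.255) does not contain 151.190.108.73
  151.190.64.0/19 (151.190.64.0 - 151.190.95.255) does not contain 151.190.108.73
  151.191.0.0/16 (151.191.0.0 - 151.191.255.255) does not contain 151.190.108.73
Longest matching prefix is /14 -> interface port8.

port8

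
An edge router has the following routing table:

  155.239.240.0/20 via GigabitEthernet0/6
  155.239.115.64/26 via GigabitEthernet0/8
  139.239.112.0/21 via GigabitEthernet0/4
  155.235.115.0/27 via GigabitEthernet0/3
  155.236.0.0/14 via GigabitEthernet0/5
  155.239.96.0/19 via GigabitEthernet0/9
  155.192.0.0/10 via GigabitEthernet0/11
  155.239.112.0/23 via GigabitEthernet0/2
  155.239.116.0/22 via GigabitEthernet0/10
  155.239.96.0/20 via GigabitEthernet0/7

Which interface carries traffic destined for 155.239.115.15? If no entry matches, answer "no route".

GigabitEthernet0/9

Routes whose prefix contains 155.239.115.15:
  155.192.0.0/10 (155.192.0.0 - 155.255.255.255) -> GigabitEthernet0/11
  155.236.0.0/14 (155.236.0.0 - 155.239.255.255) -> GigabitEthernet0/5
  155.239.96.0/19 (155.239.96.0 - 155.239.127.255) -> GigabitEthernet0/9
More-specific entries that do NOT match:
  155.235.115.0/27 (155.235.115.0 - 155.235.115.31) does not contain 155.239.115.15
  155.239.115.64/26 (155.239.115.64 - 155.239.115.127) does not contain 155.239.115.15
  155.239.112.0/23 (155.239.112.0 - 155.239.113.255) does not contain 155.239.115.15
  155.239.116.0/22 (155.239.116.0 - 155.239.119.255) does not contain 155.239.115.15
  139.239.112.0/21 (139.239.112.0 - 139.239.119.255) does not contain 155.239.115.15
  155.239.240.0/20 (155.239.240.0 - 155.239.255.255) does not contain 155.239.115.15
  155.239.96.0/20 (155.239.96.0 - 155.239.111.255) does not contain 155.239.115.15
Longest matching prefix is /19 -> interface GigabitEthernet0/9.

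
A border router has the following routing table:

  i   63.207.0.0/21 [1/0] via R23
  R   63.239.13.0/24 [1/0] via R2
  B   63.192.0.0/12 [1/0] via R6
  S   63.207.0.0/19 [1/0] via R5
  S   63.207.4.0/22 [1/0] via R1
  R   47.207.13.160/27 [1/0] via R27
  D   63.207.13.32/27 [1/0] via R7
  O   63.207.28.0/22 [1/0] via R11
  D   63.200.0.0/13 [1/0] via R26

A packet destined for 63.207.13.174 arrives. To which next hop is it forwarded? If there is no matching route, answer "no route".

Routes whose prefix contains 63.207.13.174:
  63.192.0.0/12 (63.192.0.0 - 63.207.255.255) -> R6
  63.200.0.0/13 (63.200.0.0 - 63.207.255.255) -> R26
  63.207.0.0/19 (63.207.0.0 - 63.207.31.255) -> R5
More-specific entries that do NOT match:
  47.207.13.160/27 (47.207.13.160 - 47.207.13.191) does not contain 63.207.13.174
  63.207.13.32/27 (63.207.13.32 - 63.207.13.63) does not contain 63.207.13.174
  63.239.13.0/24 (63.239.13.0 - 63.239.13.255) does not contain 63.207.13.174
  63.207.4.0/22 (63.207.4.0 - 63.207.7.255) does not contain 63.207.13.174
  63.207.28.0/22 (63.207.28.0 - 63.207.31.255) does not contain 63.207.13.174
  63.207.0.0/21 (63.207.0.0 - 63.207.7.255) does not contain 63.207.13.174
Longest matching prefix is /19 -> next hop R5.

R5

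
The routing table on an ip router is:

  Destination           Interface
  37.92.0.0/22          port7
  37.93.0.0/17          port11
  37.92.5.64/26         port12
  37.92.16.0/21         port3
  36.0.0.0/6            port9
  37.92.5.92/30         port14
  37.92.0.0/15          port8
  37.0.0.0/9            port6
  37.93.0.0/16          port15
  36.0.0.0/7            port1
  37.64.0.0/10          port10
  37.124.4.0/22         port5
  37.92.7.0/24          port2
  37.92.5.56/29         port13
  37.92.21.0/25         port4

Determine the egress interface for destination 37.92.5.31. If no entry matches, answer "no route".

port8

Routes whose prefix contains 37.92.5.31:
  36.0.0.0/6 (36.0.0.0 - 39.255.255.255) -> port9
  36.0.0.0/7 (36.0.0.0 - 37.255.255.255) -> port1
  37.0.0.0/9 (37.0.0.0 - 37.127.255.255) -> port6
  37.64.0.0/10 (37.64.0.0 - 37.127.255.255) -> port10
  37.92.0.0/15 (37.92.0.0 - 37.93.255.255) -> port8
More-specific entries that do NOT match:
  37.92.5.92/30 (37.92.5.92 - 37.92.5.95) does not contain 37.92.5.31
  37.92.5.56/29 (37.92.5.56 - 37.92.5.63) does not contain 37.92.5.31
  37.92.5.64/26 (37.92.5.64 - 37.92.5.127) does not contain 37.92.5.31
  37.92.21.0/25 (37.92.21.0 - 37.92.21.127) does not contain 37.92.5.31
  37.92.7.0/24 (37.92.7.0 - 37.92.7.255) does not contain 37.92.5.31
  37.92.0.0/22 (37.92.0.0 - 37.92.3.255) does not contain 37.92.5.31
  37.124.4.0/22 (37.124.4.0 - 37.124.7.255) does not contain 37.92.5.31
  37.92.16.0/21 (37.92.16.0 - 37.92.23.255) does not contain 37.92.5.31
  37.93.0.0/17 (37.93.0.0 - 37.93.127.255) does not contain 37.92.5.31
  37.93.0.0/16 (37.93.0.0 - 37.93.255.255) does not contain 37.92.5.31
Longest matching prefix is /15 -> interface port8.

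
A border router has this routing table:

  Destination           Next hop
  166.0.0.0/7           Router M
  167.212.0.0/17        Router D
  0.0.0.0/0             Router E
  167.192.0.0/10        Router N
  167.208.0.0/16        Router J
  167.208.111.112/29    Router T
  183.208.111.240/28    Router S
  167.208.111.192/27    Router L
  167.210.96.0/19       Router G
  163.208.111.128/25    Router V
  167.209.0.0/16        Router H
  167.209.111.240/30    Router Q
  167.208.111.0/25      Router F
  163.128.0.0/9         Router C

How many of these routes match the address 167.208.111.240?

4

Prefixes containing 167.208.111.240:
  0.0.0.0/0 (default, matches everything)
  166.0.0.0/7 (166.0.0.0 - 167.255.255.255)
  167.192.0.0/10 (167.192.0.0 - 167.255.255.255)
  167.208.0.0/16 (167.208.0.0 - 167.208.255.255)
Total matching entries: 4.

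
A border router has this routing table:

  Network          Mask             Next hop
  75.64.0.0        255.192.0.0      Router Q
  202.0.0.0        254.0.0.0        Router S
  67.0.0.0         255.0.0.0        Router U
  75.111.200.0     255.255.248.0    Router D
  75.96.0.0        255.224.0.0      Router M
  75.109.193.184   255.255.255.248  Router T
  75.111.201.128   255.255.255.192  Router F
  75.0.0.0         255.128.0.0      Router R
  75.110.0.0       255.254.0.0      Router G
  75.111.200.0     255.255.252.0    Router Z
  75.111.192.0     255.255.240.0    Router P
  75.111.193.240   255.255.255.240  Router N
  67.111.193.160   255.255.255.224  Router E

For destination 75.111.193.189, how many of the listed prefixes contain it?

Prefixes containing 75.111.193.189:
  75.0.0.0/9 (75.0.0.0 - 75.127.255.255)
  75.64.0.0/10 (75.64.0.0 - 75.127.255.255)
  75.96.0.0/11 (75.96.0.0 - 75.127.255.255)
  75.110.0.0/15 (75.110.0.0 - 75.111.255.255)
  75.111.192.0/20 (75.111.192.0 - 75.111.207.255)
Total matching entries: 5.

5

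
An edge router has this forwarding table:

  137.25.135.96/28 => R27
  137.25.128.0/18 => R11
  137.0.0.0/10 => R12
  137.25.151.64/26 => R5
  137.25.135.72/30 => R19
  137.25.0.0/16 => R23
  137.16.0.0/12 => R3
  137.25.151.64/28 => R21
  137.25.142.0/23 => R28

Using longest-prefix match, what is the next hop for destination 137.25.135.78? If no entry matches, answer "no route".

Routes whose prefix contains 137.25.135.78:
  137.0.0.0/10 (137.0.0.0 - 137.63.255.255) -> R12
  137.16.0.0/12 (137.16.0.0 - 137.31.255.255) -> R3
  137.25.0.0/16 (137.25.0.0 - 137.25.255.255) -> R23
  137.25.128.0/18 (137.25.128.0 - 137.25.191.255) -> R11
More-specific entries that do NOT match:
  137.25.135.72/30 (137.25.135.72 - 137.25.135.75) does not contain 137.25.135.78
  137.25.135.96/28 (137.25.135.96 - 137.25.135.111) does not contain 137.25.135.78
  137.25.151.64/28 (137.25.151.64 - 137.25.151.79) does not contain 137.25.135.78
  137.25.151.64/26 (137.25.151.64 - 137.25.151.127) does not contain 137.25.135.78
  137.25.142.0/23 (137.25.142.0 - 137.25.143.255) does not contain 137.25.135.78
Longest matching prefix is /18 -> next hop R11.

R11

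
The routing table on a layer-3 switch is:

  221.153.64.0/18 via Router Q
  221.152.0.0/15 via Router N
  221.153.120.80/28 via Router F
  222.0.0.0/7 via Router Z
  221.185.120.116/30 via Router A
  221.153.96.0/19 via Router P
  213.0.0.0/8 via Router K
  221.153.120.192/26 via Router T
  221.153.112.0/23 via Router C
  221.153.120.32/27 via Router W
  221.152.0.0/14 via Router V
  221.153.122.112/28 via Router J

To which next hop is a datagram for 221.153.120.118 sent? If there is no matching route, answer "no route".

Routes whose prefix contains 221.153.120.118:
  221.152.0.0/14 (221.152.0.0 - 221.155.255.255) -> Router V
  221.152.0.0/15 (221.152.0.0 - 221.153.255.255) -> Router N
  221.153.64.0/18 (221.153.64.0 - 221.153.127.255) -> Router Q
  221.153.96.0/19 (221.153.96.0 - 221.153.127.255) -> Router P
More-specific entries that do NOT match:
  221.185.120.116/30 (221.185.120.116 - 221.185.120.119) does not contain 221.153.120.118
  221.153.120.80/28 (221.153.120.80 - 221.153.120.95) does not contain 221.153.120.118
  221.153.122.112/28 (221.153.122.112 - 221.153.122.127) does not contain 221.153.120.118
  221.153.120.32/27 (221.153.120.32 - 221.153.120.63) does not contain 221.153.120.118
  221.153.120.192/26 (221.153.120.192 - 221.153.120.255) does not contain 221.153.120.118
  221.153.112.0/23 (221.153.112.0 - 221.153.113.255) does not contain 221.153.120.118
Longest matching prefix is /19 -> next hop Router P.

Router P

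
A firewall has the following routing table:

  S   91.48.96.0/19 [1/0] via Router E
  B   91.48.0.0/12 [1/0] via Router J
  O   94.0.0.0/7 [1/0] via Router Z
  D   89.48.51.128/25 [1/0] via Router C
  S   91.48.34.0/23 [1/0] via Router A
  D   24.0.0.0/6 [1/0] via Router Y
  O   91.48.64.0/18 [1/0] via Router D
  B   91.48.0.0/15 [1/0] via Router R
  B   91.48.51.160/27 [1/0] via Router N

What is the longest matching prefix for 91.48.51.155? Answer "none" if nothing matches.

Entries matching 91.48.51.155:
  91.48.0.0/12 (91.48.0.0 - 91.63.255.255)
  91.48.0.0/15 (91.48.0.0 - 91.49.255.255)
Most specific is 91.48.0.0/15.

91.48.0.0/15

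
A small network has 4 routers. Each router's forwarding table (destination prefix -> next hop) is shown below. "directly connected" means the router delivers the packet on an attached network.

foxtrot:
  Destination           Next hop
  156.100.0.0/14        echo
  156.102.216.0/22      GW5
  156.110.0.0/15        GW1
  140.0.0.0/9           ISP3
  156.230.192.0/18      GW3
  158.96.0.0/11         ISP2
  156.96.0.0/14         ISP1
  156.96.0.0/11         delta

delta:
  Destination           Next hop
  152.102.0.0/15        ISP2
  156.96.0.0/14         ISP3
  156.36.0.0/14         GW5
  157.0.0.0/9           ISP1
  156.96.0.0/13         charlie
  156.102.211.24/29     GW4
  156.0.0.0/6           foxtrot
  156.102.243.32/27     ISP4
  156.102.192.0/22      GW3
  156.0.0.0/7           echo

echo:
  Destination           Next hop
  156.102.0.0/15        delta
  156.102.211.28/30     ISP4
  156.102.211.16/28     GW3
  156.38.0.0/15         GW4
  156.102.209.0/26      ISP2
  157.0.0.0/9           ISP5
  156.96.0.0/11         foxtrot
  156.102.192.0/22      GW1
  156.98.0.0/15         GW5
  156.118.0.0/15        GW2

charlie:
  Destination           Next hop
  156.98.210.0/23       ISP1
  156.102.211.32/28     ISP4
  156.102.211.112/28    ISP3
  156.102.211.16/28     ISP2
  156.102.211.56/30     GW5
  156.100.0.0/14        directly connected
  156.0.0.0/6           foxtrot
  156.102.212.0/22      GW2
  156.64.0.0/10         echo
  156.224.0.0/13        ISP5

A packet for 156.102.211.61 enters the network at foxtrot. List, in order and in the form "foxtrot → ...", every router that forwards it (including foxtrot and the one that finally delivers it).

foxtrot → echo → delta → charlie

At foxtrot: longest match for 156.102.211.61 is 156.100.0.0/14 -> echo
At echo: longest match for 156.102.211.61 is 156.102.0.0/15 -> delta
At delta: longest match for 156.102.211.61 is 156.96.0.0/13 -> charlie
At charlie: longest match for 156.102.211.61 is 156.100.0.0/14 -> directly connected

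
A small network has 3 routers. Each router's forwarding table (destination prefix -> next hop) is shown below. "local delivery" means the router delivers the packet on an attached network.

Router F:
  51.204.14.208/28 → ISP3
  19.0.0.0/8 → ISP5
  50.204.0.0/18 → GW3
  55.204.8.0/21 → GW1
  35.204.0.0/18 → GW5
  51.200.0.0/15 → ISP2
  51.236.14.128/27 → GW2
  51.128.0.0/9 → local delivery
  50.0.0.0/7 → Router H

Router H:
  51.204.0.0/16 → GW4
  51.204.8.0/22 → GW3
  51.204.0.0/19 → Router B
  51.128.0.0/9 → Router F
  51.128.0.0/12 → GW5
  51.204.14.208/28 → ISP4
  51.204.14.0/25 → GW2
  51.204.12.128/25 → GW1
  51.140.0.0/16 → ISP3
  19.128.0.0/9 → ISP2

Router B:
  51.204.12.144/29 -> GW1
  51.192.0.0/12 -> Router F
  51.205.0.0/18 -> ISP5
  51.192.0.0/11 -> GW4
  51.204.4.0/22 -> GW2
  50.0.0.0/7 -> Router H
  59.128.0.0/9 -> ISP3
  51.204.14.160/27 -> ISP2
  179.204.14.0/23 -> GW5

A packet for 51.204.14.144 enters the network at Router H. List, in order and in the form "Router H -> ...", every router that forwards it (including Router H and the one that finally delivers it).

Router H -> Router B -> Router F

At Router H: longest match for 51.204.14.144 is 51.204.0.0/19 -> Router B
At Router B: longest match for 51.204.14.144 is 51.192.0.0/12 -> Router F
At Router F: longest match for 51.204.14.144 is 51.128.0.0/9 -> local delivery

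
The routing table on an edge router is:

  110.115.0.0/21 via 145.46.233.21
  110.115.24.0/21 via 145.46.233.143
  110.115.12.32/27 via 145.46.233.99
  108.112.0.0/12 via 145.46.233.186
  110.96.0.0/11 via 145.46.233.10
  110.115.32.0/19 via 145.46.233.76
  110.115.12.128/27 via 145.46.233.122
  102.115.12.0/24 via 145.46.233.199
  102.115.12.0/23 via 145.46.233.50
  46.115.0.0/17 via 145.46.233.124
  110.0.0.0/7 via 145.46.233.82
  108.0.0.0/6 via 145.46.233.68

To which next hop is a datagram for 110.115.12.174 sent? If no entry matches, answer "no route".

145.46.233.10

Routes whose prefix contains 110.115.12.174:
  108.0.0.0/6 (108.0.0.0 - 111.255.255.255) -> 145.46.233.68
  110.0.0.0/7 (110.0.0.0 - 111.255.255.255) -> 145.46.233.82
  110.96.0.0/11 (110.96.0.0 - 110.127.255.255) -> 145.46.233.10
More-specific entries that do NOT match:
  110.115.12.32/27 (110.115.12.32 - 110.115.12.63) does not contain 110.115.12.174
  110.115.12.128/27 (110.115.12.128 - 110.115.12.159) does not contain 110.115.12.174
  102.115.12.0/24 (102.115.12.0 - 102.115.12.255) does not contain 110.115.12.174
  102.115.12.0/23 (102.115.12.0 - 102.115.13.255) does not contain 110.115.12.174
  110.115.0.0/21 (110.115.0.0 - 110.115.7.255) does not contain 110.115.12.174
  110.115.24.0/21 (110.115.24.0 - 110.115.31.255) does not contain 110.115.12.174
  110.115.32.0/19 (110.115.32.0 - 110.115.63.255) does not contain 110.115.12.174
  46.115.0.0/17 (46.115.0.0 - 46.115.127.255) does not contain 110.115.12.174
  108.112.0.0/12 (108.112.0.0 - 108.127.255.255) does not contain 110.115.12.174
Longest matching prefix is /11 -> next hop 145.46.233.10.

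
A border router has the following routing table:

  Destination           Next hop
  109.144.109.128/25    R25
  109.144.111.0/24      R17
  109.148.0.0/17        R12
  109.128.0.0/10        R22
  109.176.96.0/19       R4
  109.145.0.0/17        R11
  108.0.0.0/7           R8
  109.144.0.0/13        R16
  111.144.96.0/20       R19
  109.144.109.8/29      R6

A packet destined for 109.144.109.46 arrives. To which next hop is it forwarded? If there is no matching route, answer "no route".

Routes whose prefix contains 109.144.109.46:
  108.0.0.0/7 (108.0.0.0 - 109.255.255.255) -> R8
  109.128.0.0/10 (109.128.0.0 - 109.191.255.255) -> R22
  109.144.0.0/13 (109.144.0.0 - 109.151.255.255) -> R16
More-specific entries that do NOT match:
  109.144.109.8/29 (109.144.109.8 - 109.144.109.15) does not contain 109.144.109.46
  109.144.109.128/25 (109.144.109.128 - 109.144.109.255) does not contain 109.144.109.46
  109.144.111.0/24 (109.144.111.0 - 109.144.111.255) does not contain 109.144.109.46
  111.144.96.0/20 (111.144.96.0 - 111.144.111.255) does not contain 109.144.109.46
  109.176.96.0/19 (109.176.96.0 - 109.176.127.255) does not contain 109.144.109.46
  109.148.0.0/17 (109.148.0.0 - 109.148.127.255) does not contain 109.144.109.46
  109.145.0.0/17 (109.145.0.0 - 109.145.127.255) does not contain 109.144.109.46
Longest matching prefix is /13 -> next hop R16.

R16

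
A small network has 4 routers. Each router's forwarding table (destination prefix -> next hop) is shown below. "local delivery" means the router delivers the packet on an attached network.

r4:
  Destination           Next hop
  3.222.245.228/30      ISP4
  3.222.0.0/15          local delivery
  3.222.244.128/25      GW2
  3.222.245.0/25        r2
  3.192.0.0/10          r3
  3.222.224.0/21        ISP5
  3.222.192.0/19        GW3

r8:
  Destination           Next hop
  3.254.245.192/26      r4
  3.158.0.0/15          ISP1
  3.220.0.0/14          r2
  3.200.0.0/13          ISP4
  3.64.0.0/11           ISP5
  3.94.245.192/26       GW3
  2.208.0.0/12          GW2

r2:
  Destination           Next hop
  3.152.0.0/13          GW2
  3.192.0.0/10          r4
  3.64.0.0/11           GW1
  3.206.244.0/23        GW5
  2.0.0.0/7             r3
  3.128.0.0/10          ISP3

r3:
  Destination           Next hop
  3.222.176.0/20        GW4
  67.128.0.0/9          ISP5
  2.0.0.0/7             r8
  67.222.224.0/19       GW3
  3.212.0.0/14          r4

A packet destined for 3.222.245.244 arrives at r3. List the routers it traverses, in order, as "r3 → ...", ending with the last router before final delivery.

At r3: longest match for 3.222.245.244 is 2.0.0.0/7 -> r8
At r8: longest match for 3.222.245.244 is 3.220.0.0/14 -> r2
At r2: longest match for 3.222.245.244 is 3.192.0.0/10 -> r4
At r4: longest match for 3.222.245.244 is 3.222.0.0/15 -> local delivery

r3 → r8 → r2 → r4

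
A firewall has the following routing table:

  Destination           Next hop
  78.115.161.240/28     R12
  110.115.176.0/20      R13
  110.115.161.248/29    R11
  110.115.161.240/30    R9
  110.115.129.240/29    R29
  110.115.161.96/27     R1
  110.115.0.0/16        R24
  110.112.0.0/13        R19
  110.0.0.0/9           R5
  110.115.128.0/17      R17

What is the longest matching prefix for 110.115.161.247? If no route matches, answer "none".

Entries matching 110.115.161.247:
  110.0.0.0/9 (110.0.0.0 - 110.127.255.255)
  110.112.0.0/13 (110.112.0.0 - 110.119.255.255)
  110.115.0.0/16 (110.115.0.0 - 110.115.255.255)
  110.115.128.0/17 (110.115.128.0 - 110.115.255.255)
Most specific is 110.115.128.0/17.

110.115.128.0/17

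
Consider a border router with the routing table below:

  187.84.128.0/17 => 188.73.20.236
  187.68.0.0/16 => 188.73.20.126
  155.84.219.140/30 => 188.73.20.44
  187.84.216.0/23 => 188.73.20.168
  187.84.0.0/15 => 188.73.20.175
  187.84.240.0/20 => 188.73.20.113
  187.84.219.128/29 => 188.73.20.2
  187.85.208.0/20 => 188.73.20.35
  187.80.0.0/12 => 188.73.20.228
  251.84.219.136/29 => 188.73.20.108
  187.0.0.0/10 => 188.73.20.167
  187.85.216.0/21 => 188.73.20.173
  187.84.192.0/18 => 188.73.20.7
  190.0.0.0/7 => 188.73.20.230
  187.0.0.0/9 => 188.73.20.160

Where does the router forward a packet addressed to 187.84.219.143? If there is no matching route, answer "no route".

Routes whose prefix contains 187.84.219.143:
  187.0.0.0/9 (187.0.0.0 - 187.127.255.255) -> 188.73.20.160
  187.80.0.0/12 (187.80.0.0 - 187.95.255.255) -> 188.73.20.228
  187.84.0.0/15 (187.84.0.0 - 187.85.255.255) -> 188.73.20.175
  187.84.128.0/17 (187.84.128.0 - 187.84.255.255) -> 188.73.20.236
  187.84.192.0/18 (187.84.192.0 - 187.84.255.255) -> 188.73.20.7
More-specific entries that do NOT match:
  155.84.219.140/30 (155.84.219.140 - 155.84.219.143) does not contain 187.84.219.143
  187.84.219.128/29 (187.84.219.128 - 187.84.219.135) does not contain 187.84.219.143
  251.84.219.136/29 (251.84.219.136 - 251.84.219.143) does not contain 187.84.219.143
  187.84.216.0/23 (187.84.216.0 - 187.84.217.255) does not contain 187.84.219.143
  187.85.216.0/21 (187.85.216.0 - 187.85.223.255) does not contain 187.84.219.143
  187.84.240.0/20 (187.84.240.0 - 187.84.255.255) does not contain 187.84.219.143
  187.85.208.0/20 (187.85.208.0 - 187.85.223.255) does not contain 187.84.219.143
Longest matching prefix is /18 -> next hop 188.73.20.7.

188.73.20.7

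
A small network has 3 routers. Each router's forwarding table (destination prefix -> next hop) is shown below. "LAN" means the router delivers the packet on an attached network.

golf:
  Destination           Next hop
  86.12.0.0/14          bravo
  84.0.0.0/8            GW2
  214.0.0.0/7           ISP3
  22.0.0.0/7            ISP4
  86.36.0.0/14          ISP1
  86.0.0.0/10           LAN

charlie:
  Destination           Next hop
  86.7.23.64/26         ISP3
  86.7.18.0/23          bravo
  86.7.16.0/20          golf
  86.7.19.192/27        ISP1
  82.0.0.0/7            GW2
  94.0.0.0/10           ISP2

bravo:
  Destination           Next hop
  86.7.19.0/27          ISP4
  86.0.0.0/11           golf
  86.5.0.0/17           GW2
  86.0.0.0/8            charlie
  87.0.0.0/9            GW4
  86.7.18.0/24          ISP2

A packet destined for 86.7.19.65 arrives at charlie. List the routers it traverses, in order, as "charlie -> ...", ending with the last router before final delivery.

At charlie: longest match for 86.7.19.65 is 86.7.18.0/23 -> bravo
At bravo: longest match for 86.7.19.65 is 86.0.0.0/11 -> golf
At golf: longest match for 86.7.19.65 is 86.0.0.0/10 -> LAN

charlie -> bravo -> golf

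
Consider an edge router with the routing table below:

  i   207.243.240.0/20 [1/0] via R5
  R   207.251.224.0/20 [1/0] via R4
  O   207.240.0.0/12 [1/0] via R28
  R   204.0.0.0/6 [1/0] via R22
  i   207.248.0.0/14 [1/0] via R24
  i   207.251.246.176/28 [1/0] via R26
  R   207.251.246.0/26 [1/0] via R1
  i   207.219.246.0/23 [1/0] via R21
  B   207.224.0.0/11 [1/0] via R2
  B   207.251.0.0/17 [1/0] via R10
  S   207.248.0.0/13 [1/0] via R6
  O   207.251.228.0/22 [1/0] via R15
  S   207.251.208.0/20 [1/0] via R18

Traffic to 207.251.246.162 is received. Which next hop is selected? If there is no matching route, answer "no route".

R24

Routes whose prefix contains 207.251.246.162:
  204.0.0.0/6 (204.0.0.0 - 207.255.255.255) -> R22
  207.224.0.0/11 (207.224.0.0 - 207.255.255.255) -> R2
  207.240.0.0/12 (207.240.0.0 - 207.255.255.255) -> R28
  207.248.0.0/13 (207.248.0.0 - 207.255.255.255) -> R6
  207.248.0.0/14 (207.248.0.0 - 207.251.255.255) -> R24
More-specific entries that do NOT match:
  207.251.246.176/28 (207.251.246.176 - 207.251.246.191) does not contain 207.251.246.162
  207.251.246.0/26 (207.251.246.0 - 207.251.246.63) does not contain 207.251.246.162
  207.219.246.0/23 (207.219.246.0 - 207.219.247.255) does not contain 207.251.246.162
  207.251.228.0/22 (207.251.228.0 - 207.251.231.255) does not contain 207.251.246.162
  207.243.240.0/20 (207.243.240.0 - 207.243.255.255) does not contain 207.251.246.162
  207.251.224.0/20 (207.251.224.0 - 207.251.239.255) does not contain 207.251.246.162
  207.251.208.0/20 (207.251.208.0 - 207.251.223.255) does not contain 207.251.246.162
  207.251.0.0/17 (207.251.0.0 - 207.251.127.255) does not contain 207.251.246.162
Longest matching prefix is /14 -> next hop R24.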